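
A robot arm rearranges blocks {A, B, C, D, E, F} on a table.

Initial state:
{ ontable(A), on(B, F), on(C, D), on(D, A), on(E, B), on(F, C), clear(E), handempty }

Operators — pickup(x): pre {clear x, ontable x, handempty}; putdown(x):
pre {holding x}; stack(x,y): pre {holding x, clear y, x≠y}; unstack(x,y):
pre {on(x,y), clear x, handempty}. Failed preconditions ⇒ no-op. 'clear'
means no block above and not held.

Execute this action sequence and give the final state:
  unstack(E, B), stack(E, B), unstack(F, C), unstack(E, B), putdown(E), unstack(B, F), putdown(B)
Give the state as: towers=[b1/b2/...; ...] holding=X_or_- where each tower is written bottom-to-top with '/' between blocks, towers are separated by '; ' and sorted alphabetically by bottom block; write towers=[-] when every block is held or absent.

step 1 (unstack(E, B)): towers=[A/D/C/F/B] holding=E
step 2 (stack(E, B)): towers=[A/D/C/F/B/E] holding=-
step 3 (unstack(F, C)) [no-op]: towers=[A/D/C/F/B/E] holding=-
step 4 (unstack(E, B)): towers=[A/D/C/F/B] holding=E
step 5 (putdown(E)): towers=[A/D/C/F/B; E] holding=-
step 6 (unstack(B, F)): towers=[A/D/C/F; E] holding=B
step 7 (putdown(B)): towers=[A/D/C/F; B; E] holding=-

towers=[A/D/C/F; B; E] holding=-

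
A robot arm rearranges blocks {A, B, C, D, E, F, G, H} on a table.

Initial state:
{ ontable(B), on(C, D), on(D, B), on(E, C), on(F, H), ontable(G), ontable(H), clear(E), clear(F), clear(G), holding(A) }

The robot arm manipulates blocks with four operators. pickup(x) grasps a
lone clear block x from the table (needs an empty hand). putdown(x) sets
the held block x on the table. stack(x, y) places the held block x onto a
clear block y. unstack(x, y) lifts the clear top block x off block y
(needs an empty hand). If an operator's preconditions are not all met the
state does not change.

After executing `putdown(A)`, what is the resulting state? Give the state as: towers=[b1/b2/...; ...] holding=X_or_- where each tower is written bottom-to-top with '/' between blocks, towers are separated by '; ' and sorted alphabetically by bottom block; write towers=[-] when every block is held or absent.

before: towers=[B/D/C/E; G; H/F] holding=A
pre[putdown(A)]: holding(A) ok
all met → apply putdown(A)
after:  towers=[A; B/D/C/E; G; H/F] holding=-

towers=[A; B/D/C/E; G; H/F] holding=-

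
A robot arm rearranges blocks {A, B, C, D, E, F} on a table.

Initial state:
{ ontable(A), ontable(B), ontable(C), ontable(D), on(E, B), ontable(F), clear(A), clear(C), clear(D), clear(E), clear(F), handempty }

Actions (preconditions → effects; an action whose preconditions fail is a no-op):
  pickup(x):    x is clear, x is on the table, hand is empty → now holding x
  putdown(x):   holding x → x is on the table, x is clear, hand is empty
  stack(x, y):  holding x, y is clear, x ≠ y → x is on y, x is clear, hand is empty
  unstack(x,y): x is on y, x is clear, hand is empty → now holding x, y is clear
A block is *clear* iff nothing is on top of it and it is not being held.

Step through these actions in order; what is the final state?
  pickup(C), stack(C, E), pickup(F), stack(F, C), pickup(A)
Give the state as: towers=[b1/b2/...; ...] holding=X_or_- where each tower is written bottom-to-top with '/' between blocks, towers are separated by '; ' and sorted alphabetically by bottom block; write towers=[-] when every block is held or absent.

towers=[B/E/C/F; D] holding=A

step 1 (pickup(C)): towers=[A; B/E; D; F] holding=C
step 2 (stack(C, E)): towers=[A; B/E/C; D; F] holding=-
step 3 (pickup(F)): towers=[A; B/E/C; D] holding=F
step 4 (stack(F, C)): towers=[A; B/E/C/F; D] holding=-
step 5 (pickup(A)): towers=[B/E/C/F; D] holding=A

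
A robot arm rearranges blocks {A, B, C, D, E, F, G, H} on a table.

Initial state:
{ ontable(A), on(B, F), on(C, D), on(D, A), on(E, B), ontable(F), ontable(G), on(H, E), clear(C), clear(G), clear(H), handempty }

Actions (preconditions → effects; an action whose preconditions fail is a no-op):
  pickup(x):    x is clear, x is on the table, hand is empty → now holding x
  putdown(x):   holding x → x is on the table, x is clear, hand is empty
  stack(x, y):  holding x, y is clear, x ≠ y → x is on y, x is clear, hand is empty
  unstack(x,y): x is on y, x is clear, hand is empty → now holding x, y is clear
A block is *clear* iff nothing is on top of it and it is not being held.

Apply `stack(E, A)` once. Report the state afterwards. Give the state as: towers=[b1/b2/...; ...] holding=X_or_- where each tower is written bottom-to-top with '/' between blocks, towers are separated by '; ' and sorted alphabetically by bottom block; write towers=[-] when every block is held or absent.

before: towers=[A/D/C; F/B/E/H; G] holding=-
pre[stack(E, A)]: holding(E) no, clear(A) no, E≠A yes
holding(E), clear(A) unmet → stack(E, A) is a no-op
after:  towers=[A/D/C; F/B/E/H; G] holding=-

towers=[A/D/C; F/B/E/H; G] holding=-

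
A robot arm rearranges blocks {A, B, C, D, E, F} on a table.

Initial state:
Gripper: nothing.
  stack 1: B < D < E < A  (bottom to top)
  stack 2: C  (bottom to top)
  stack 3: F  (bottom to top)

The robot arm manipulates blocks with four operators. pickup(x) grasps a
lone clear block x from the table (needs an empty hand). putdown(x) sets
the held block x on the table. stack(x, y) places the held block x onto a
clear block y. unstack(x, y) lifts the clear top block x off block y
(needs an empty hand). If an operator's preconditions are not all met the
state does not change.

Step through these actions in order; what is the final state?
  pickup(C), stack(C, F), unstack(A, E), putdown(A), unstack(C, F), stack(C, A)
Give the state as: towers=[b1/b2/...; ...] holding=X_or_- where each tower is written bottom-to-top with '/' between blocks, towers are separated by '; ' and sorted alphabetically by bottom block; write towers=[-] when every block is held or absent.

towers=[A/C; B/D/E; F] holding=-

step 1 (pickup(C)): towers=[B/D/E/A; F] holding=C
step 2 (stack(C, F)): towers=[B/D/E/A; F/C] holding=-
step 3 (unstack(A, E)): towers=[B/D/E; F/C] holding=A
step 4 (putdown(A)): towers=[A; B/D/E; F/C] holding=-
step 5 (unstack(C, F)): towers=[A; B/D/E; F] holding=C
step 6 (stack(C, A)): towers=[A/C; B/D/E; F] holding=-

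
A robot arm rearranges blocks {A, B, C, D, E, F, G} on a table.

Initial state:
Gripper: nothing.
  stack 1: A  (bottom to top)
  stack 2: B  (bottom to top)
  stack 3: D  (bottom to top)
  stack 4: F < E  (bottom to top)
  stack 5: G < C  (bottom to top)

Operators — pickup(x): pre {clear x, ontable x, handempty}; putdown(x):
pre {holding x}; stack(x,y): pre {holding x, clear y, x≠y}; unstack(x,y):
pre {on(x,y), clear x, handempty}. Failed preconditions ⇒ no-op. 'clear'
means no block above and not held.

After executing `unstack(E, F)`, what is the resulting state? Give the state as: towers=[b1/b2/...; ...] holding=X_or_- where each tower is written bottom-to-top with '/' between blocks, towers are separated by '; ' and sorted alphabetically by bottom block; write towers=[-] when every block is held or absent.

before: towers=[A; B; D; F/E; G/C] holding=-
pre[unstack(E, F)]: on(E,F) ok, clear(E) ok, handempty ok
all met → apply unstack(E, F)
after:  towers=[A; B; D; F; G/C] holding=E

towers=[A; B; D; F; G/C] holding=E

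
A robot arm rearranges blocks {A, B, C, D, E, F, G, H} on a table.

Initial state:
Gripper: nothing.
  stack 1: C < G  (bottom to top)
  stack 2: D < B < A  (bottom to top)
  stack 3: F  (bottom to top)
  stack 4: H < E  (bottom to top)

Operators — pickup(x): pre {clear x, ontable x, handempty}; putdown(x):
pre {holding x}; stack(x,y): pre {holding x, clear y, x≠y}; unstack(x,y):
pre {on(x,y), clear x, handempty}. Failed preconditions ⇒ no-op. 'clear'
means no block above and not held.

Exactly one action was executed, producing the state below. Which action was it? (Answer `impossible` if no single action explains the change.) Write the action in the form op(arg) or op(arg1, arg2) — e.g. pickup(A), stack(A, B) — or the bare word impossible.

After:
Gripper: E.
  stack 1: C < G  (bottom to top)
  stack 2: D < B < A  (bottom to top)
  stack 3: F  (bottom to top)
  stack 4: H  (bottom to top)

unstack(E, H)

target: towers=[C/G; D/B/A; F; H] holding=E
     unstack(G, C) → towers=[C; D/B/A; F; H/E] holding=G
     unstack(A, B) → towers=[C/G; D/B; F; H/E] holding=A
     unstack(E, H) → towers=[C/G; D/B/A; F; H] holding=E  ← match
         pickup(F) → towers=[C/G; D/B/A; H/E] holding=F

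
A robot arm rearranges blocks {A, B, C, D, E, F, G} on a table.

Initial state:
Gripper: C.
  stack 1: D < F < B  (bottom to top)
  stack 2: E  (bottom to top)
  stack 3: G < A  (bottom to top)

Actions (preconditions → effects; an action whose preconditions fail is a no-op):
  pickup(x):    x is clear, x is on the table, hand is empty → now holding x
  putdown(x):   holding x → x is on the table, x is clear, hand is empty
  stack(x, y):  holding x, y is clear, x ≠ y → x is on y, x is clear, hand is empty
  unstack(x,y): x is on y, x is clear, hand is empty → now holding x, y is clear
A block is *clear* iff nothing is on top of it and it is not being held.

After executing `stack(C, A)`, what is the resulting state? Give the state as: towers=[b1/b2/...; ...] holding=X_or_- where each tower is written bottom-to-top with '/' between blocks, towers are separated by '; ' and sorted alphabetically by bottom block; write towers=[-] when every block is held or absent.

towers=[D/F/B; E; G/A/C] holding=-

before: towers=[D/F/B; E; G/A] holding=C
pre[stack(C, A)]: holding(C) ✓, clear(A) ✓, C≠A ✓
all met → apply stack(C, A)
after:  towers=[D/F/B; E; G/A/C] holding=-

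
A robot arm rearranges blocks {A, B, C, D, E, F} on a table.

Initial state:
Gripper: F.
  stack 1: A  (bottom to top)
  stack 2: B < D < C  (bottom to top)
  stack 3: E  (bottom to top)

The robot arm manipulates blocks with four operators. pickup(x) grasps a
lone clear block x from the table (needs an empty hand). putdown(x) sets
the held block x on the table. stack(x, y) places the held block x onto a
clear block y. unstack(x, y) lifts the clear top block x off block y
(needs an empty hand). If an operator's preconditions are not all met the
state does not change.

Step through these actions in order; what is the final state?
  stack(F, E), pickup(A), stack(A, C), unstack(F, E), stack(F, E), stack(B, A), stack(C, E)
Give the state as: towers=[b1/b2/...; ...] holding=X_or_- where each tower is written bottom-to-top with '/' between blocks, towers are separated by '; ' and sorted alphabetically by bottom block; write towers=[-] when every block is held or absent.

towers=[B/D/C/A; E/F] holding=-

step 1 (stack(F, E)): towers=[A; B/D/C; E/F] holding=-
step 2 (pickup(A)): towers=[B/D/C; E/F] holding=A
step 3 (stack(A, C)): towers=[B/D/C/A; E/F] holding=-
step 4 (unstack(F, E)): towers=[B/D/C/A; E] holding=F
step 5 (stack(F, E)): towers=[B/D/C/A; E/F] holding=-
step 6 (stack(B, A)) [no-op]: towers=[B/D/C/A; E/F] holding=-
step 7 (stack(C, E)) [no-op]: towers=[B/D/C/A; E/F] holding=-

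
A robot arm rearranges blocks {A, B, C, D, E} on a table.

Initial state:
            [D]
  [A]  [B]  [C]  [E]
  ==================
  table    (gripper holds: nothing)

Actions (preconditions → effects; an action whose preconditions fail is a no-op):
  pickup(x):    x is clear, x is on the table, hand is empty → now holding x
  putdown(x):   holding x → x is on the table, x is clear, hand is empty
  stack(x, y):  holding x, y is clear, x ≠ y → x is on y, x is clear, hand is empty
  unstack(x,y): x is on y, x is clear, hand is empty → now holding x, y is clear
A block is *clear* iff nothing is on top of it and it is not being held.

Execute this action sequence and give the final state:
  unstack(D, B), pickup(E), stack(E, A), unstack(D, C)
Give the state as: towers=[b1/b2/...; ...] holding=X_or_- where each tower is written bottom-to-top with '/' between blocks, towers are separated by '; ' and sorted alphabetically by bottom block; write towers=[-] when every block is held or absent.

step 1 (unstack(D, B)) [no-op]: towers=[A; B; C/D; E] holding=-
step 2 (pickup(E)): towers=[A; B; C/D] holding=E
step 3 (stack(E, A)): towers=[A/E; B; C/D] holding=-
step 4 (unstack(D, C)): towers=[A/E; B; C] holding=D

towers=[A/E; B; C] holding=D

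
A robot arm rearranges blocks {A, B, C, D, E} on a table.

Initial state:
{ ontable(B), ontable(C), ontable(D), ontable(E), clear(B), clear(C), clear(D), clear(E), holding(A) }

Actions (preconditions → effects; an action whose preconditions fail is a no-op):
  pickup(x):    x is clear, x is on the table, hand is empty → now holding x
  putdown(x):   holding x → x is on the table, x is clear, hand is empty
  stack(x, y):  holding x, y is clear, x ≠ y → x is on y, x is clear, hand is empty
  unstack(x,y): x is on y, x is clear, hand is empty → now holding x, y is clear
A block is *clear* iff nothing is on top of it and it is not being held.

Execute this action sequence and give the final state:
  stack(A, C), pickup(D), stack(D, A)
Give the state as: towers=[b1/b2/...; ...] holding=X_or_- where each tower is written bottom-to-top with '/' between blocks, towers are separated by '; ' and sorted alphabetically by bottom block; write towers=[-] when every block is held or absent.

step 1 (stack(A, C)): towers=[B; C/A; D; E] holding=-
step 2 (pickup(D)): towers=[B; C/A; E] holding=D
step 3 (stack(D, A)): towers=[B; C/A/D; E] holding=-

towers=[B; C/A/D; E] holding=-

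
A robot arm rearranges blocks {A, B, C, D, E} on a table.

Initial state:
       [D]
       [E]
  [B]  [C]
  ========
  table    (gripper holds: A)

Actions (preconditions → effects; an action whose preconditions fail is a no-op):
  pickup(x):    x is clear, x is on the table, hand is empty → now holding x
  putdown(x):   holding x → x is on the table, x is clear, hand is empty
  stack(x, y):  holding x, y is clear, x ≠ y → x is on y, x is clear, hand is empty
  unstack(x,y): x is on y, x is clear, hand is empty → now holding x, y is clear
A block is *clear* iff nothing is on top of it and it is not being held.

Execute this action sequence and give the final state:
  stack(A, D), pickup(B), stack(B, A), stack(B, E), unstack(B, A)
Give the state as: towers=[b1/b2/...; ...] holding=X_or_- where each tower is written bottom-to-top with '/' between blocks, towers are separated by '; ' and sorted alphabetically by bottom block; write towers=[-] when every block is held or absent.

towers=[C/E/D/A] holding=B

step 1 (stack(A, D)): towers=[B; C/E/D/A] holding=-
step 2 (pickup(B)): towers=[C/E/D/A] holding=B
step 3 (stack(B, A)): towers=[C/E/D/A/B] holding=-
step 4 (stack(B, E)) [no-op]: towers=[C/E/D/A/B] holding=-
step 5 (unstack(B, A)): towers=[C/E/D/A] holding=B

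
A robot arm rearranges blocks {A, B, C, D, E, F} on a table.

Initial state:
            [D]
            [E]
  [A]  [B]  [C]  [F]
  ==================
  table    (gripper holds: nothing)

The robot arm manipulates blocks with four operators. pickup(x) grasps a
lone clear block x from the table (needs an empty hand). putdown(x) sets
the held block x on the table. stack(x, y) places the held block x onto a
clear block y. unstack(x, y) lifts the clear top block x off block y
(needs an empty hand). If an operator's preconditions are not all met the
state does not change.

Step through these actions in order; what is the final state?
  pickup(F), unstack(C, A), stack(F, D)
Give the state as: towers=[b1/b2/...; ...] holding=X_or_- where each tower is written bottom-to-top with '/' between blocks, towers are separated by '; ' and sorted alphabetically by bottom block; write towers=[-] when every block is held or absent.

step 1 (pickup(F)): towers=[A; B; C/E/D] holding=F
step 2 (unstack(C, A)) [no-op]: towers=[A; B; C/E/D] holding=F
step 3 (stack(F, D)): towers=[A; B; C/E/D/F] holding=-

towers=[A; B; C/E/D/F] holding=-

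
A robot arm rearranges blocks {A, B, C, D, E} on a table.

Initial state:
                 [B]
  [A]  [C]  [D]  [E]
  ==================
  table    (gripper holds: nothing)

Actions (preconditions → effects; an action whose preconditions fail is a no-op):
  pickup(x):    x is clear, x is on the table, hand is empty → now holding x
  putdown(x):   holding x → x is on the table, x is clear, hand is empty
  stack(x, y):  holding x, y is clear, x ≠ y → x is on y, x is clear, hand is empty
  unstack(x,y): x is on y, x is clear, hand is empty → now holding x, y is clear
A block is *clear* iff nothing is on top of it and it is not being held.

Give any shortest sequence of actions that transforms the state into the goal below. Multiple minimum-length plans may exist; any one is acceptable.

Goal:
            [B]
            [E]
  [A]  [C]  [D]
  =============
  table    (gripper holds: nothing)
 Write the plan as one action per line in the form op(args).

unstack(B, E)
putdown(B)
pickup(E)
stack(E, D)
pickup(B)
stack(B, E)

step 1 (unstack(B, E)): towers=[A; C; D; E] holding=B
step 2 (putdown(B)): towers=[A; B; C; D; E] holding=-
step 3 (pickup(E)): towers=[A; B; C; D] holding=E
step 4 (stack(E, D)): towers=[A; B; C; D/E] holding=-
step 5 (pickup(B)): towers=[A; C; D/E] holding=B
step 6 (stack(B, E)): towers=[A; C; D/E/B] holding=-
goal check: towers=[A; C; D/E/B] holding=- — reached (length 6, optimal by BFS)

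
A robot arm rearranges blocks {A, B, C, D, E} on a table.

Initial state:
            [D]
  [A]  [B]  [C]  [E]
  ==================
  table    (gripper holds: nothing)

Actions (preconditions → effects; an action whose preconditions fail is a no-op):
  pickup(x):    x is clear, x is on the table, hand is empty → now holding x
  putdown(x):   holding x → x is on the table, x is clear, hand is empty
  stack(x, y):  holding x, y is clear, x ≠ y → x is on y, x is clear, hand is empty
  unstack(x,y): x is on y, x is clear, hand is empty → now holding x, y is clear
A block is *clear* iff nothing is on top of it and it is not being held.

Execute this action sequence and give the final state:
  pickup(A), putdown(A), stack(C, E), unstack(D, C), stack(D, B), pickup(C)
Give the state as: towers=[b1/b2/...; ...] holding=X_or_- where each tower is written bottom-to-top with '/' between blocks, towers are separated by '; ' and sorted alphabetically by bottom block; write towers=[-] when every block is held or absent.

step 1 (pickup(A)): towers=[B; C/D; E] holding=A
step 2 (putdown(A)): towers=[A; B; C/D; E] holding=-
step 3 (stack(C, E)) [no-op]: towers=[A; B; C/D; E] holding=-
step 4 (unstack(D, C)): towers=[A; B; C; E] holding=D
step 5 (stack(D, B)): towers=[A; B/D; C; E] holding=-
step 6 (pickup(C)): towers=[A; B/D; E] holding=C

towers=[A; B/D; E] holding=C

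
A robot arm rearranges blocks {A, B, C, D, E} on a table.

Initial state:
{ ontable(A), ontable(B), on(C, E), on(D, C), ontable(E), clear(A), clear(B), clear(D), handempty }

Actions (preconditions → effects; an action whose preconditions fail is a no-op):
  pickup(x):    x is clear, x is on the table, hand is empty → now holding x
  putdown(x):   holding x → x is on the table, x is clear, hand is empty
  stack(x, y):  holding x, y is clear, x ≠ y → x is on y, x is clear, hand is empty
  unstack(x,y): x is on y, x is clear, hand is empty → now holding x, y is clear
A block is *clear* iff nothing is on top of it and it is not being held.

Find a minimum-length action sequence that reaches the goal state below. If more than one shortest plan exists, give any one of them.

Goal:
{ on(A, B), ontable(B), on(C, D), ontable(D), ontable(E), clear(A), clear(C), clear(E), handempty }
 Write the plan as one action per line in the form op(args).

unstack(D, C)
putdown(D)
pickup(A)
stack(A, B)
unstack(C, E)
stack(C, D)

step 1 (unstack(D, C)): towers=[A; B; E/C] holding=D
step 2 (putdown(D)): towers=[A; B; D; E/C] holding=-
step 3 (pickup(A)): towers=[B; D; E/C] holding=A
step 4 (stack(A, B)): towers=[B/A; D; E/C] holding=-
step 5 (unstack(C, E)): towers=[B/A; D; E] holding=C
step 6 (stack(C, D)): towers=[B/A; D/C; E] holding=-
goal check: towers=[B/A; D/C; E] holding=- — reached (length 6, optimal by BFS)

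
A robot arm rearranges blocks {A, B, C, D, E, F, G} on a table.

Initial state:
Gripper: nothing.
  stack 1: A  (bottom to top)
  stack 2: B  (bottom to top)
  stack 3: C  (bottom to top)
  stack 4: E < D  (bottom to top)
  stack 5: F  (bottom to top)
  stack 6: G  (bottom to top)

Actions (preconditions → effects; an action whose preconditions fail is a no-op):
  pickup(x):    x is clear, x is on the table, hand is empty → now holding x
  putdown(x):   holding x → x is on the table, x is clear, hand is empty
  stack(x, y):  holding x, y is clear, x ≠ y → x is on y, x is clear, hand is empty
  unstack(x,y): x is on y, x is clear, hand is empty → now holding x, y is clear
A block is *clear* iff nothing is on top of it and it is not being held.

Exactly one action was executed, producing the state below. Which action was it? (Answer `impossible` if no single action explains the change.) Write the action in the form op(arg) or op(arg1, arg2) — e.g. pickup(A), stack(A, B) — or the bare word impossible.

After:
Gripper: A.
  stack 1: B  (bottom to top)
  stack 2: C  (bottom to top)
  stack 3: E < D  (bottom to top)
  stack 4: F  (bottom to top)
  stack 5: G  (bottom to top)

pickup(A)

target: towers=[B; C; E/D; F; G] holding=A
         pickup(B) → towers=[A; C; E/D; F; G] holding=B
         pickup(F) → towers=[A; B; C; E/D; G] holding=F
         pickup(G) → towers=[A; B; C; E/D; F] holding=G
     unstack(D, E) → towers=[A; B; C; E; F; G] holding=D
         pickup(A) → towers=[B; C; E/D; F; G] holding=A  ← match
         pickup(C) → towers=[A; B; E/D; F; G] holding=C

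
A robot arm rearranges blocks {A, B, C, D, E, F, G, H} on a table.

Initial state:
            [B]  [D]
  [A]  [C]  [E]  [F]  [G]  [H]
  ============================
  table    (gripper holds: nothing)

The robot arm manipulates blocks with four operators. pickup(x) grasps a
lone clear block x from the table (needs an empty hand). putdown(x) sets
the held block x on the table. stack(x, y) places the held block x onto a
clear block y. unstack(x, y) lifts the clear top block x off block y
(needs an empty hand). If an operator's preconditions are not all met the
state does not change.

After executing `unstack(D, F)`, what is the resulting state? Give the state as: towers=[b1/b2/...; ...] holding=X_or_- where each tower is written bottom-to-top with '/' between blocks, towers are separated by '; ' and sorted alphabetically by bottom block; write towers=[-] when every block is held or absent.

towers=[A; C; E/B; F; G; H] holding=D

before: towers=[A; C; E/B; F/D; G; H] holding=-
pre[unstack(D, F)]: on(D,F) ok, clear(D) ok, handempty ok
all met → apply unstack(D, F)
after:  towers=[A; C; E/B; F; G; H] holding=D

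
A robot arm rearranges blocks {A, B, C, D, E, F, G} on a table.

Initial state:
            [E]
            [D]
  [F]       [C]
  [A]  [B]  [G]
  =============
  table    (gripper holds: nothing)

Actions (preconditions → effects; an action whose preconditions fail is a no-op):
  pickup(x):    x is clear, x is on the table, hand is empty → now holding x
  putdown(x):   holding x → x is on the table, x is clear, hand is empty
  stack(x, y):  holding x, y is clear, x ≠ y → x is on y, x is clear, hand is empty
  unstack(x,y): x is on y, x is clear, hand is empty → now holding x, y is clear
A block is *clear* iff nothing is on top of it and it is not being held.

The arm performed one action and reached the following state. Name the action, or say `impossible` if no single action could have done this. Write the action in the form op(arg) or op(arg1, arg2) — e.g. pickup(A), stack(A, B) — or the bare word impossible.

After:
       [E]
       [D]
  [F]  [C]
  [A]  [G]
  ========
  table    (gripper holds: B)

target: towers=[A/F; G/C/D/E] holding=B
         pickup(B) → towers=[A/F; G/C/D/E] holding=B  ← match
     unstack(F, A) → towers=[A; B; G/C/D/E] holding=F
     unstack(E, D) → towers=[A/F; B; G/C/D] holding=E

pickup(B)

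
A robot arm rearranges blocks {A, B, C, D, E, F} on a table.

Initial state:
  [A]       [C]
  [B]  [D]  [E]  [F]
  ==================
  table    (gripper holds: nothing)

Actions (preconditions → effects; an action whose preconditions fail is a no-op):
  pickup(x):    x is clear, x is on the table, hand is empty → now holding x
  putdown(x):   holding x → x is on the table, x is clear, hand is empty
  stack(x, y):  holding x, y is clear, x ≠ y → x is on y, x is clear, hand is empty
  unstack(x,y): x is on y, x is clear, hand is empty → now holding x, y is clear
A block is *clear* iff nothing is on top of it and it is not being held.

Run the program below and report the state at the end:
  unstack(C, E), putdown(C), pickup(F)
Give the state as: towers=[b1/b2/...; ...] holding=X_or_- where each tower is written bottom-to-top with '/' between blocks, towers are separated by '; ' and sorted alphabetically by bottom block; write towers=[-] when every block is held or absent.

towers=[B/A; C; D; E] holding=F

step 1 (unstack(C, E)): towers=[B/A; D; E; F] holding=C
step 2 (putdown(C)): towers=[B/A; C; D; E; F] holding=-
step 3 (pickup(F)): towers=[B/A; C; D; E] holding=F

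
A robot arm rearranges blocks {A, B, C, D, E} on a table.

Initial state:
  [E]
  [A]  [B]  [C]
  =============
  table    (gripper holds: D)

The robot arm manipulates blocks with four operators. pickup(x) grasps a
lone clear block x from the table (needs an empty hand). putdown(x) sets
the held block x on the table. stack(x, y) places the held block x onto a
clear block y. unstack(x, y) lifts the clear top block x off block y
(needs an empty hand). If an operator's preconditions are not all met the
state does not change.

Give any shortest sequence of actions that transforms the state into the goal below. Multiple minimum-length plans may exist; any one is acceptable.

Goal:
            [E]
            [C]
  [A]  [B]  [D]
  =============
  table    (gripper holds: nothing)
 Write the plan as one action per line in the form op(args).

step 1 (putdown(D)): towers=[A/E; B; C; D] holding=-
step 2 (pickup(C)): towers=[A/E; B; D] holding=C
step 3 (stack(C, D)): towers=[A/E; B; D/C] holding=-
step 4 (unstack(E, A)): towers=[A; B; D/C] holding=E
step 5 (stack(E, C)): towers=[A; B; D/C/E] holding=-
goal check: towers=[A; B; D/C/E] holding=- — reached (length 5, optimal by BFS)

putdown(D)
pickup(C)
stack(C, D)
unstack(E, A)
stack(E, C)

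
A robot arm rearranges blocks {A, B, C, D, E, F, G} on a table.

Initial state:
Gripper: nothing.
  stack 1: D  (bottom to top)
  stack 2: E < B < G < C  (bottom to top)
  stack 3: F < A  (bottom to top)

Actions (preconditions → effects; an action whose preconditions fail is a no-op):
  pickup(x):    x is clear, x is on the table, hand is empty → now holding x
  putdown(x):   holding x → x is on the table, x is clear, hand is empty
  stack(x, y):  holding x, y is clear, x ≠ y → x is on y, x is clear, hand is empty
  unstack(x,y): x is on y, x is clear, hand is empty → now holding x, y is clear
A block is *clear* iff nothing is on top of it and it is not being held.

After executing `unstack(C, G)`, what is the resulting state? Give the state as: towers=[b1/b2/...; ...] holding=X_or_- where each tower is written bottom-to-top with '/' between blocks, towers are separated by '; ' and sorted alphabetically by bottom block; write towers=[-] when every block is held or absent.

towers=[D; E/B/G; F/A] holding=C

before: towers=[D; E/B/G/C; F/A] holding=-
pre[unstack(C, G)]: on(C,G) ok, clear(C) ok, handempty ok
all met → apply unstack(C, G)
after:  towers=[D; E/B/G; F/A] holding=C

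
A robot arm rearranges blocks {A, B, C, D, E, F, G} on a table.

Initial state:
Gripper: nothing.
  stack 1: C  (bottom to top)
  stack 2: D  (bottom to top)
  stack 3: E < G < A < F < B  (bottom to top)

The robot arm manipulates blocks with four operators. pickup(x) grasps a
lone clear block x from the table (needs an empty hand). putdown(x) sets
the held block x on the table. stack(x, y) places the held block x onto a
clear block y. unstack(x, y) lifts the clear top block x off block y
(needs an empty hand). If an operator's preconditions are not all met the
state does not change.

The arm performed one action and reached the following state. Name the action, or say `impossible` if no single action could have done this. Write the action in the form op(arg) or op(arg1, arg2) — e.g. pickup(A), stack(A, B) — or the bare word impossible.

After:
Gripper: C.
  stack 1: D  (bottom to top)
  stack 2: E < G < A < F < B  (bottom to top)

pickup(C)

target: towers=[D; E/G/A/F/B] holding=C
     unstack(B, F) → towers=[C; D; E/G/A/F] holding=B
         pickup(D) → towers=[C; E/G/A/F/B] holding=D
         pickup(C) → towers=[D; E/G/A/F/B] holding=C  ← match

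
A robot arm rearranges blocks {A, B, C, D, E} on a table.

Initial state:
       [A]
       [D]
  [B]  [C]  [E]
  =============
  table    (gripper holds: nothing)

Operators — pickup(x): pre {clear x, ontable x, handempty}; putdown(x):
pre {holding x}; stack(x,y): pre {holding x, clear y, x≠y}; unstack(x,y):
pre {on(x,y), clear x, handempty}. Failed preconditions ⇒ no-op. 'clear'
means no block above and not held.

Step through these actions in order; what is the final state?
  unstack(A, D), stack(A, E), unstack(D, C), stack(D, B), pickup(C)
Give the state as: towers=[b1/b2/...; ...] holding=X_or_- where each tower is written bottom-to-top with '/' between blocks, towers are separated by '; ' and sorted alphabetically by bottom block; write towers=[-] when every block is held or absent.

step 1 (unstack(A, D)): towers=[B; C/D; E] holding=A
step 2 (stack(A, E)): towers=[B; C/D; E/A] holding=-
step 3 (unstack(D, C)): towers=[B; C; E/A] holding=D
step 4 (stack(D, B)): towers=[B/D; C; E/A] holding=-
step 5 (pickup(C)): towers=[B/D; E/A] holding=C

towers=[B/D; E/A] holding=C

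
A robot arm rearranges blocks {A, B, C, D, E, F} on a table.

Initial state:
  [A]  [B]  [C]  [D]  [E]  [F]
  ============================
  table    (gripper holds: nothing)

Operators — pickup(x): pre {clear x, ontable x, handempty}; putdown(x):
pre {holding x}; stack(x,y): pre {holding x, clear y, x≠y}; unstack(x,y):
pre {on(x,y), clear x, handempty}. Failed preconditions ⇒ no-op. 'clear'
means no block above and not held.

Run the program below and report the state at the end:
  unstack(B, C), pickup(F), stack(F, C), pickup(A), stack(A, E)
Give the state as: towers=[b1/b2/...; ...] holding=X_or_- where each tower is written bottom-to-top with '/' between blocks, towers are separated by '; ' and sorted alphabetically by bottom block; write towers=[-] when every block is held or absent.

towers=[B; C/F; D; E/A] holding=-

step 1 (unstack(B, C)) [no-op]: towers=[A; B; C; D; E; F] holding=-
step 2 (pickup(F)): towers=[A; B; C; D; E] holding=F
step 3 (stack(F, C)): towers=[A; B; C/F; D; E] holding=-
step 4 (pickup(A)): towers=[B; C/F; D; E] holding=A
step 5 (stack(A, E)): towers=[B; C/F; D; E/A] holding=-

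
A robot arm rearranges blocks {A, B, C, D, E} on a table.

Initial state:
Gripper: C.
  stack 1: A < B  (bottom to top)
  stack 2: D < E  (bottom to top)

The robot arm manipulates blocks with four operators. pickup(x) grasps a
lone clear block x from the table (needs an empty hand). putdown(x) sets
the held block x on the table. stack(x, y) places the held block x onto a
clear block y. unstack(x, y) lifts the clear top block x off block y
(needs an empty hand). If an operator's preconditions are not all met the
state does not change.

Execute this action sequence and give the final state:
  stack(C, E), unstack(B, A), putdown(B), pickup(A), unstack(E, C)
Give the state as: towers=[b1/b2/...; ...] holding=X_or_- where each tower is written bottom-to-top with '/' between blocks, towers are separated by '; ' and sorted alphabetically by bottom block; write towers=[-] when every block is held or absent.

step 1 (stack(C, E)): towers=[A/B; D/E/C] holding=-
step 2 (unstack(B, A)): towers=[A; D/E/C] holding=B
step 3 (putdown(B)): towers=[A; B; D/E/C] holding=-
step 4 (pickup(A)): towers=[B; D/E/C] holding=A
step 5 (unstack(E, C)) [no-op]: towers=[B; D/E/C] holding=A

towers=[B; D/E/C] holding=A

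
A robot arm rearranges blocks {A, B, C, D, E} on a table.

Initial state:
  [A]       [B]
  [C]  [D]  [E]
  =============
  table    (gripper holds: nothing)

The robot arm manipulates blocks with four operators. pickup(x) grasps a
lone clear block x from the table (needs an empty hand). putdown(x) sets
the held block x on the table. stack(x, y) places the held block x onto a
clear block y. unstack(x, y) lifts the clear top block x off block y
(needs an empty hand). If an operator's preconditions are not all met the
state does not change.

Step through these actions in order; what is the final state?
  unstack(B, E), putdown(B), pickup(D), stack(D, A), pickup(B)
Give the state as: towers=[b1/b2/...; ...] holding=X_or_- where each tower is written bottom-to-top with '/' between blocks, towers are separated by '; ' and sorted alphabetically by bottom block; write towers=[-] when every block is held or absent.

towers=[C/A/D; E] holding=B

step 1 (unstack(B, E)): towers=[C/A; D; E] holding=B
step 2 (putdown(B)): towers=[B; C/A; D; E] holding=-
step 3 (pickup(D)): towers=[B; C/A; E] holding=D
step 4 (stack(D, A)): towers=[B; C/A/D; E] holding=-
step 5 (pickup(B)): towers=[C/A/D; E] holding=B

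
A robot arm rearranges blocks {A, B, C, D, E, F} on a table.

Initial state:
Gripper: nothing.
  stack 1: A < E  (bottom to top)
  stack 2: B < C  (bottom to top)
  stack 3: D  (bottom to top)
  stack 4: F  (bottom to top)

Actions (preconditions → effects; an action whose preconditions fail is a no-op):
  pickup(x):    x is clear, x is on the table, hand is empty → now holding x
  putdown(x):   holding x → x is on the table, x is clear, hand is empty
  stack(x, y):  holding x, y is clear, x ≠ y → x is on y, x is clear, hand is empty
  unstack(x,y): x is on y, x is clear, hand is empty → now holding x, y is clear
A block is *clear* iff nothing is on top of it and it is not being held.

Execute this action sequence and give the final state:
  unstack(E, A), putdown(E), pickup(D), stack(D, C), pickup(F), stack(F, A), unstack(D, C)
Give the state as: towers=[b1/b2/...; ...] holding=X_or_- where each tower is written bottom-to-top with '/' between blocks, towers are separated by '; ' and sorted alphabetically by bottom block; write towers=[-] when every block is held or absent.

step 1 (unstack(E, A)): towers=[A; B/C; D; F] holding=E
step 2 (putdown(E)): towers=[A; B/C; D; E; F] holding=-
step 3 (pickup(D)): towers=[A; B/C; E; F] holding=D
step 4 (stack(D, C)): towers=[A; B/C/D; E; F] holding=-
step 5 (pickup(F)): towers=[A; B/C/D; E] holding=F
step 6 (stack(F, A)): towers=[A/F; B/C/D; E] holding=-
step 7 (unstack(D, C)): towers=[A/F; B/C; E] holding=D

towers=[A/F; B/C; E] holding=D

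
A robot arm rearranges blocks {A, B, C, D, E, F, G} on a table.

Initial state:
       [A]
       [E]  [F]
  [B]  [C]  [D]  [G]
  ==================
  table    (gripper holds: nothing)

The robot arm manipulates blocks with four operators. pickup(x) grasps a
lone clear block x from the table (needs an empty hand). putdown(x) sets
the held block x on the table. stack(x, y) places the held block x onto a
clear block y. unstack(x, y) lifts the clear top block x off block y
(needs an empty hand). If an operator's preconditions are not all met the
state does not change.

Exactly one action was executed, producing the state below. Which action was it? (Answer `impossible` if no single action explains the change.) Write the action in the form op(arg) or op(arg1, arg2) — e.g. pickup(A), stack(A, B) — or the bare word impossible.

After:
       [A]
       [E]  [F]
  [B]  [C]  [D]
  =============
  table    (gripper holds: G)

target: towers=[B; C/E/A; D/F] holding=G
         pickup(B) → towers=[C/E/A; D/F; G] holding=B
     unstack(F, D) → towers=[B; C/E/A; D; G] holding=F
         pickup(G) → towers=[B; C/E/A; D/F] holding=G  ← match
     unstack(A, E) → towers=[B; C/E; D/F; G] holding=A

pickup(G)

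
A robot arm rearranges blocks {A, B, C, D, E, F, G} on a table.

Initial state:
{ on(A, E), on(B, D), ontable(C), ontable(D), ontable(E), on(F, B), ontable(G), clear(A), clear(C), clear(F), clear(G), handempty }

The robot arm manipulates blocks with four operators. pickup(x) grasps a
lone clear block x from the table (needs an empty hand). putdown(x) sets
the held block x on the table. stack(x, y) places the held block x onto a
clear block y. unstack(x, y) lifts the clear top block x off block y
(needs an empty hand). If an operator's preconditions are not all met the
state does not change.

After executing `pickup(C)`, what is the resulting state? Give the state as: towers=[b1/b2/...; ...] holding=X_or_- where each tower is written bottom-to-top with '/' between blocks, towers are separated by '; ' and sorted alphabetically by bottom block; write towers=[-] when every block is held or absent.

before: towers=[C; D/B/F; E/A; G] holding=-
pre[pickup(C)]: clear(C) ok, ontable(C) ok, handempty ok
all met → apply pickup(C)
after:  towers=[D/B/F; E/A; G] holding=C

towers=[D/B/F; E/A; G] holding=C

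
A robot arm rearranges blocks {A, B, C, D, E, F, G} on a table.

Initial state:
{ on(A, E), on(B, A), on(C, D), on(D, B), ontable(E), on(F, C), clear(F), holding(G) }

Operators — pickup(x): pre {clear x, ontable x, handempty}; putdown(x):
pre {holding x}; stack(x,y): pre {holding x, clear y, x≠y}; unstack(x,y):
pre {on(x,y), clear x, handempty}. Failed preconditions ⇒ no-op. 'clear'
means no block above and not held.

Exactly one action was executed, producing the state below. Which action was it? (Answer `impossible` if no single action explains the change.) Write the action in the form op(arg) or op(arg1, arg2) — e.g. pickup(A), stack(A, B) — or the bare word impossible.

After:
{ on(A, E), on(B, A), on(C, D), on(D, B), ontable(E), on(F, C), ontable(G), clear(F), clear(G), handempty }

target: towers=[E/A/B/D/C/F; G] holding=-
        putdown(G) → towers=[E/A/B/D/C/F; G] holding=-  ← match
       stack(G, F) → towers=[E/A/B/D/C/F/G] holding=-

putdown(G)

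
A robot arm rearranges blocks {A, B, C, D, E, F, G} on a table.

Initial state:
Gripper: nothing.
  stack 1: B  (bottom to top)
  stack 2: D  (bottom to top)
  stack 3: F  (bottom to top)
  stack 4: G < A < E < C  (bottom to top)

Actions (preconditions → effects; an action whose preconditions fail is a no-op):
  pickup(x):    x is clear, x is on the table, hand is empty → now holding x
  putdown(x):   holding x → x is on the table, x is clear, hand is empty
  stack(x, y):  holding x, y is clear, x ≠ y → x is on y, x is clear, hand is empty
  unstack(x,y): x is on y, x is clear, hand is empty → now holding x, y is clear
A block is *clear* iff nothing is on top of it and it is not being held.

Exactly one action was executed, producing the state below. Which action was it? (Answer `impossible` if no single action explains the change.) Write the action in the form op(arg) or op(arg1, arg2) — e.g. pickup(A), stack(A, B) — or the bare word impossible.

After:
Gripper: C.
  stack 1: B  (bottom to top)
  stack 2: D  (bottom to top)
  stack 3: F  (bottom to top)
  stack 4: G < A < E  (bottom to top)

unstack(C, E)

target: towers=[B; D; F; G/A/E] holding=C
         pickup(B) → towers=[D; F; G/A/E/C] holding=B
         pickup(F) → towers=[B; D; G/A/E/C] holding=F
         pickup(D) → towers=[B; F; G/A/E/C] holding=D
     unstack(C, E) → towers=[B; D; F; G/A/E] holding=C  ← match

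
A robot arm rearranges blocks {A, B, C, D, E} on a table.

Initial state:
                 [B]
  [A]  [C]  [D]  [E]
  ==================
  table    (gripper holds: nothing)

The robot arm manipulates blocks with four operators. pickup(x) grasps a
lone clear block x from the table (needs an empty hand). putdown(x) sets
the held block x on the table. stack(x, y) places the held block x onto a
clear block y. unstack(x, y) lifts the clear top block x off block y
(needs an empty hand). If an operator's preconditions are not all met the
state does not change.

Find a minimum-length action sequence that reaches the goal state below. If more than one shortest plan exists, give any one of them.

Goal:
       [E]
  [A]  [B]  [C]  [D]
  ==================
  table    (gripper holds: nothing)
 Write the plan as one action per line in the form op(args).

unstack(B, E)
putdown(B)
pickup(E)
stack(E, B)

step 1 (unstack(B, E)): towers=[A; C; D; E] holding=B
step 2 (putdown(B)): towers=[A; B; C; D; E] holding=-
step 3 (pickup(E)): towers=[A; B; C; D] holding=E
step 4 (stack(E, B)): towers=[A; B/E; C; D] holding=-
goal check: towers=[A; B/E; C; D] holding=- — reached (length 4, optimal by BFS)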